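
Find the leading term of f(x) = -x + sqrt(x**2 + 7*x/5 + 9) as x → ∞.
7/10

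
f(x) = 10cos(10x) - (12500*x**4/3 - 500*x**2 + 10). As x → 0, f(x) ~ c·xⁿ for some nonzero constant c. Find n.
6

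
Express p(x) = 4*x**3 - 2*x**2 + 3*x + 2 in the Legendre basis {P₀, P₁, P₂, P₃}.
(4/3)P₀ + (27/5)P₁ + (-4/3)P₂ + (8/5)P₃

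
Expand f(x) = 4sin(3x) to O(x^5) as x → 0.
12*x - 18*x**3 + O(x**5)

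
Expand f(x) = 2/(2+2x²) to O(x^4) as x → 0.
1 - x**2 + O(x**4)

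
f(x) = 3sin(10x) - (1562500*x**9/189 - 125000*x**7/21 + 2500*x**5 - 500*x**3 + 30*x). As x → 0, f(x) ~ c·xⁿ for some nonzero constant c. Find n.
11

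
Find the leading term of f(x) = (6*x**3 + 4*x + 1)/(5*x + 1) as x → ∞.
6*x**2/5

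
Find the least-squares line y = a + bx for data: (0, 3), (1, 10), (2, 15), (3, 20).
a = 18/5, b = 28/5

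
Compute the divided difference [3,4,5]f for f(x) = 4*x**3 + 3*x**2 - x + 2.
51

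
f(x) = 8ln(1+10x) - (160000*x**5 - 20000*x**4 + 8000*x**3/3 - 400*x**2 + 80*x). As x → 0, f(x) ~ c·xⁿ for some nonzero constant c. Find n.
6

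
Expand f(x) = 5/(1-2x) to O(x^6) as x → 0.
5 + 10*x + 20*x**2 + 40*x**3 + 80*x**4 + 160*x**5 + O(x**6)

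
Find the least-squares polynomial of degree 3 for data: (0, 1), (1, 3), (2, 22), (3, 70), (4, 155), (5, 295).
53/63 + (-617/378)x + (137/63)x² + (107/54)x³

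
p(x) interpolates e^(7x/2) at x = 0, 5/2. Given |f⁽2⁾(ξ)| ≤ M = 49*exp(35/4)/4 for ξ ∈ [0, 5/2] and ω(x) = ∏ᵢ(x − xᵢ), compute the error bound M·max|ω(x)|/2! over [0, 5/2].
1225*exp(35/4)/128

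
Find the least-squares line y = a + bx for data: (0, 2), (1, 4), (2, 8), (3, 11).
a = 8/5, b = 31/10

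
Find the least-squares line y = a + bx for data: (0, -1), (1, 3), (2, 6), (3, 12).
a = -13/10, b = 21/5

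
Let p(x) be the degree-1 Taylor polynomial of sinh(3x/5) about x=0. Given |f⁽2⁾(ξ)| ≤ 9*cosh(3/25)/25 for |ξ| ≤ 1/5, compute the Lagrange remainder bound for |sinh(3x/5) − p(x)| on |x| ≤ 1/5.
9*cosh(3/25)/1250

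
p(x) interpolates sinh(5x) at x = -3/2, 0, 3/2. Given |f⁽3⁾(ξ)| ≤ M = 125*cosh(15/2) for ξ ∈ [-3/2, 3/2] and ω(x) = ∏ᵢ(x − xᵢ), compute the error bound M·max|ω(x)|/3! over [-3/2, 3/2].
125*sqrt(3)*cosh(15/2)/8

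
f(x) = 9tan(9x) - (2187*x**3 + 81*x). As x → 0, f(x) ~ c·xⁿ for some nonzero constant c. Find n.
5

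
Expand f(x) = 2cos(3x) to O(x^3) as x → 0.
2 - 9*x**2 + O(x**3)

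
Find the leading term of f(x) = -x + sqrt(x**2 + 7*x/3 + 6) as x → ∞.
7/6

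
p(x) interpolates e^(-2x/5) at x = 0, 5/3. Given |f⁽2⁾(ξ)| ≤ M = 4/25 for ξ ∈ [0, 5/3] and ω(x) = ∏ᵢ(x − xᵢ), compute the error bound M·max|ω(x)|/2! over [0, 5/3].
1/18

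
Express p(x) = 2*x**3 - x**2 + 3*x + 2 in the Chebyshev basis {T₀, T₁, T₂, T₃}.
(3/2)T₀ + (9/2)T₁ + (-1/2)T₂ + (1/2)T₃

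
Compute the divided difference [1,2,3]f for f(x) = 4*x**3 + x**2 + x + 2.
25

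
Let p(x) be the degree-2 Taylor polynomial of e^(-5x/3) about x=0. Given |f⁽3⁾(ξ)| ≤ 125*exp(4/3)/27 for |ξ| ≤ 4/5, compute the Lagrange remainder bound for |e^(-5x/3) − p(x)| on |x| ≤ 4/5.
32*exp(4/3)/81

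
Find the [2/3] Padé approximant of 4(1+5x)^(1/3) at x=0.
(350*x**2/9 + 80*x/3 + 4)/(-125*x**3/162 + 25*x**2/6 + 5*x + 1)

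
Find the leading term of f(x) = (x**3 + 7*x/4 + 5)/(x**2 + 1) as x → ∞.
x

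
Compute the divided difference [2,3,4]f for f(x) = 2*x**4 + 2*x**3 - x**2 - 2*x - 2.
127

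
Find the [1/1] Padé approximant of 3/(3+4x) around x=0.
1/(4*x/3 + 1)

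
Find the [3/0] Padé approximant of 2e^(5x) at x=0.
125*x**3/3 + 25*x**2 + 10*x + 2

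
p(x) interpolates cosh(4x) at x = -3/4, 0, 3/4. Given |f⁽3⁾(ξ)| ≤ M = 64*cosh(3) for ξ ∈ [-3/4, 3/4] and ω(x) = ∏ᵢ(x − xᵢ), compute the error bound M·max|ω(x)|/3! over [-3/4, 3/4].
sqrt(3)*cosh(3)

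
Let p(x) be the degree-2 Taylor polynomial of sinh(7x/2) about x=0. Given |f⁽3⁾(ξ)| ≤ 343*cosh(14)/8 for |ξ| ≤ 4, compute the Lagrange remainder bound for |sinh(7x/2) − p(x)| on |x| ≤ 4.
1372*cosh(14)/3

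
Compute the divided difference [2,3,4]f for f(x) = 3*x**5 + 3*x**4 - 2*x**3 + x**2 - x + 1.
1003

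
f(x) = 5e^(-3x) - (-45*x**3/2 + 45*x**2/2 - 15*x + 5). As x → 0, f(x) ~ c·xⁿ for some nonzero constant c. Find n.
4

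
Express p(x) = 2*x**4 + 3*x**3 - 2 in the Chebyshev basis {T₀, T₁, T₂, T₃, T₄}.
(-5/4)T₀ + (9/4)T₁ + T₂ + (3/4)T₃ + (1/4)T₄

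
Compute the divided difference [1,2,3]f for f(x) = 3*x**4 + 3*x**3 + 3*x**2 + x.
96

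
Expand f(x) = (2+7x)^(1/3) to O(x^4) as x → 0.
2**(1/3) + 7*2**(1/3)*x/6 - 49*2**(1/3)*x**2/36 + 1715*2**(1/3)*x**3/648 + O(x**4)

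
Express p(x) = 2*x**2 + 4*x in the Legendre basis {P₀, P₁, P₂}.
(2/3)P₀ + (4)P₁ + (4/3)P₂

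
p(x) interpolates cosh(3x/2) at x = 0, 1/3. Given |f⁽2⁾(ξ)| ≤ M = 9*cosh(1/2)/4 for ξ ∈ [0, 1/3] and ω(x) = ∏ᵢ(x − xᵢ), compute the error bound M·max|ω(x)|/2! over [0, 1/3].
cosh(1/2)/32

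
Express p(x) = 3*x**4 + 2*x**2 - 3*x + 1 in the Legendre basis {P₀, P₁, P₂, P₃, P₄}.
(34/15)P₀ + (-3)P₁ + (64/21)P₂ + (24/35)P₄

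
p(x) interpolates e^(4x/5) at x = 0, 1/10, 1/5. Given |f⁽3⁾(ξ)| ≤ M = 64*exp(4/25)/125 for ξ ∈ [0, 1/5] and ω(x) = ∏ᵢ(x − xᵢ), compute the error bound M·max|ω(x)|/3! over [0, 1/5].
8*sqrt(3)*exp(4/25)/421875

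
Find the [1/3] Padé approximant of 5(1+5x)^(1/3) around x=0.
(125*x/6 + 5)/(125*x**3/81 - 25*x**2/18 + 5*x/2 + 1)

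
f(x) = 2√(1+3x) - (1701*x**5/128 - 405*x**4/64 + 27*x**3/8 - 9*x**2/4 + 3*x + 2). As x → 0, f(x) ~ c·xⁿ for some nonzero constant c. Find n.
6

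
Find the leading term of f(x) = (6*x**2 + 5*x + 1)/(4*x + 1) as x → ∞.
3*x/2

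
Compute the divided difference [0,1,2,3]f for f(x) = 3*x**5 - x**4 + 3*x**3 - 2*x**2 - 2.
72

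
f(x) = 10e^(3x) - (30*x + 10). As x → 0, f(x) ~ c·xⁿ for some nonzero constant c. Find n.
2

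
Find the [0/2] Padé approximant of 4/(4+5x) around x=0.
1/(5*x/4 + 1)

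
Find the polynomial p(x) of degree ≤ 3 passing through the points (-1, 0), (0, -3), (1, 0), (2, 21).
2*x**3 + 3*x**2 - 2*x - 3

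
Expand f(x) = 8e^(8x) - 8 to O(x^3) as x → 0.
64*x + 256*x**2 + O(x**3)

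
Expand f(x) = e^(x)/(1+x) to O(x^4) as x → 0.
1 + x**2/2 - x**3/3 + O(x**4)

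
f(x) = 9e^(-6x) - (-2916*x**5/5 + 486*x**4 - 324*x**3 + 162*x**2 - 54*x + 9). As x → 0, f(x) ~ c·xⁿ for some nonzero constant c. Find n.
6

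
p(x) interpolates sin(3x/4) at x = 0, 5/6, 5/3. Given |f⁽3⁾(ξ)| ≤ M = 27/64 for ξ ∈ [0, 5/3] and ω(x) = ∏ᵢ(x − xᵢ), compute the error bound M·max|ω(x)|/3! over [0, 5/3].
125*sqrt(3)/13824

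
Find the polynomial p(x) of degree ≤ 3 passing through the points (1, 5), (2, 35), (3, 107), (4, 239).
3*x**3 + 3*x**2 - 1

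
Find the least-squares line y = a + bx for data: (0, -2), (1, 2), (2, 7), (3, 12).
a = -23/10, b = 47/10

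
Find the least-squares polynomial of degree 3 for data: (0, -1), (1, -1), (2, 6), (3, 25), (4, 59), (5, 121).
-26/21 + (16/63)x + (-19/42)x² + (19/18)x³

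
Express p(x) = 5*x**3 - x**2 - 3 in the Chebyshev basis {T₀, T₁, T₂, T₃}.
(-7/2)T₀ + (15/4)T₁ + (-1/2)T₂ + (5/4)T₃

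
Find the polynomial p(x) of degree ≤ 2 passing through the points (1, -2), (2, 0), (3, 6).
2*x**2 - 4*x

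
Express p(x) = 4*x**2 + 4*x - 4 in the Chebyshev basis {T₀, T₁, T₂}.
(-2)T₀ + (4)T₁ + (2)T₂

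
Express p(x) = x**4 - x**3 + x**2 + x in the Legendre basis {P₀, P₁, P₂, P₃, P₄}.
(8/15)P₀ + (2/5)P₁ + (26/21)P₂ + (-2/5)P₃ + (8/35)P₄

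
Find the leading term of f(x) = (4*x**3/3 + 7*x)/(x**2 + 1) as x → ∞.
4*x/3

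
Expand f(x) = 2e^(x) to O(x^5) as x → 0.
2 + 2*x + x**2 + x**3/3 + x**4/12 + O(x**5)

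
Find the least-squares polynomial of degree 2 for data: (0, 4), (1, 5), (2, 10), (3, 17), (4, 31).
21/5 + (-7/5)x + (2)x²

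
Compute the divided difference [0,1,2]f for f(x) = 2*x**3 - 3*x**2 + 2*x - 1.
3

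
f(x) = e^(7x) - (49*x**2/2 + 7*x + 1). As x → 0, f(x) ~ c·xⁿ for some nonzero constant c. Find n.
3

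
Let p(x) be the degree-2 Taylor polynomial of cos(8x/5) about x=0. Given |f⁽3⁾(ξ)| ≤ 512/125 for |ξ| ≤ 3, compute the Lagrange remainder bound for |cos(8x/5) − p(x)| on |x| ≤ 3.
2304/125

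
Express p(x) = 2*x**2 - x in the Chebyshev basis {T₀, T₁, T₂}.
T₀ - T₁ + T₂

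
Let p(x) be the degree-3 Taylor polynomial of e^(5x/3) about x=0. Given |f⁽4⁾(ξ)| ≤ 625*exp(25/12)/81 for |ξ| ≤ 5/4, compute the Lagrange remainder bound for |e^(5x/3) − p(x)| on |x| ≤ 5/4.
390625*exp(25/12)/497664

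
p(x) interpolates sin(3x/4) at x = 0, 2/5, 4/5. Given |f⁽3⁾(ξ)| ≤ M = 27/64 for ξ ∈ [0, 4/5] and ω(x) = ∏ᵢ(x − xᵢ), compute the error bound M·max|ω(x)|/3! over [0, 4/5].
sqrt(3)/1000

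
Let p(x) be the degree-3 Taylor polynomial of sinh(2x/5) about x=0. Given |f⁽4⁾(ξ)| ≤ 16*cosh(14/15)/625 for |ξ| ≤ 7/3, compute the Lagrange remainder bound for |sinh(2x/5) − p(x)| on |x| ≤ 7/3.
4802*cosh(14/15)/151875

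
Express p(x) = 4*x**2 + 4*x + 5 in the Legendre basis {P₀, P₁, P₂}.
(19/3)P₀ + (4)P₁ + (8/3)P₂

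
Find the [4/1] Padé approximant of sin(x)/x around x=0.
x**4/120 - x**2/6 + 1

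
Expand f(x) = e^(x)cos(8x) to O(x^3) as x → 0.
1 + x - 63*x**2/2 + O(x**3)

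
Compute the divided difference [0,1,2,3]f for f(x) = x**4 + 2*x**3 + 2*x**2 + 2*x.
8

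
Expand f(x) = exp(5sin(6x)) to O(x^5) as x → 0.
1 + 30*x + 450*x**2 + 4320*x**3 + 28350*x**4 + O(x**5)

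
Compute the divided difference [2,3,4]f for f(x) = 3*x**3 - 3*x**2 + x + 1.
24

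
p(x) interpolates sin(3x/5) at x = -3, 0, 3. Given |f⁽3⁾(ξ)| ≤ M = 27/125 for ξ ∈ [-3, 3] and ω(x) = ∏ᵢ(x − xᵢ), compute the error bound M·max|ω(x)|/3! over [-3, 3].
27*sqrt(3)/125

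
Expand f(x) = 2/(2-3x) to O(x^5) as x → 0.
1 + 3*x/2 + 9*x**2/4 + 27*x**3/8 + 81*x**4/16 + O(x**5)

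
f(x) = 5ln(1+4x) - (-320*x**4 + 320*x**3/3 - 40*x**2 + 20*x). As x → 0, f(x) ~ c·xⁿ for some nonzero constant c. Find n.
5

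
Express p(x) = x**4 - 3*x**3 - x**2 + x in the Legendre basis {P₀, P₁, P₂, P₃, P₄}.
(-2/15)P₀ + (-4/5)P₁ + (-2/21)P₂ + (-6/5)P₃ + (8/35)P₄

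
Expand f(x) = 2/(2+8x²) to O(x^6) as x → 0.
1 - 4*x**2 + 16*x**4 + O(x**6)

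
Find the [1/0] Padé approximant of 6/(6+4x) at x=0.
1 - 2*x/3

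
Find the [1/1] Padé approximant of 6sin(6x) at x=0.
36*x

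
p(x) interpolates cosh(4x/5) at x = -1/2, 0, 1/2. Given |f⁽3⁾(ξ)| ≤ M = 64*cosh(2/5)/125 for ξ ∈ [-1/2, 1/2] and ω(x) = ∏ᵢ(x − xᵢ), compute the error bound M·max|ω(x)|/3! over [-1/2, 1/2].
8*sqrt(3)*cosh(2/5)/3375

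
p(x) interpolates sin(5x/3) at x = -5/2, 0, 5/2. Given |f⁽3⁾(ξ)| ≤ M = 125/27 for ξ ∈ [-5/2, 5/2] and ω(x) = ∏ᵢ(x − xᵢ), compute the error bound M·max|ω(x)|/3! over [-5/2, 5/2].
15625*sqrt(3)/5832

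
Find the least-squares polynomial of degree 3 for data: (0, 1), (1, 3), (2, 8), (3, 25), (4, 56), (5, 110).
19/18 + (167/108)x + (-31/36)x² + (53/54)x³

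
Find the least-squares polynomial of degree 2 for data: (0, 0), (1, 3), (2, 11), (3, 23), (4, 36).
-13/35 + (82/35)x + (12/7)x²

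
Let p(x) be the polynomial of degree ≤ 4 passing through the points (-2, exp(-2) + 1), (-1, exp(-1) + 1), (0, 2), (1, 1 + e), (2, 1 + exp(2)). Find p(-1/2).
(-5 + 60*e + (-20*e + 3*exp(2) + 218)*exp(2))*exp(-2)/128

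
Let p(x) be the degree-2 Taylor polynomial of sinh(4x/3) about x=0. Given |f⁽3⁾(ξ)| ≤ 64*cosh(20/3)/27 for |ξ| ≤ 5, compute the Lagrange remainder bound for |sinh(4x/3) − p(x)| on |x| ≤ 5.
4000*cosh(20/3)/81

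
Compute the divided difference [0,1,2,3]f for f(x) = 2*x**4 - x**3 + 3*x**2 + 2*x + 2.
11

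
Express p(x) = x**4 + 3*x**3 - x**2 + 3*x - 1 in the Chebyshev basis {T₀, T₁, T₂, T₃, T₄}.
(-9/8)T₀ + (21/4)T₁ + (3/4)T₃ + (1/8)T₄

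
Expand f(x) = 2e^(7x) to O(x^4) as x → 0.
2 + 14*x + 49*x**2 + 343*x**3/3 + O(x**4)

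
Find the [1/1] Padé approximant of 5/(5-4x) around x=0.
1/(1 - 4*x/5)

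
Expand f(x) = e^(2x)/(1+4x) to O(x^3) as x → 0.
1 - 2*x + 10*x**2 + O(x**3)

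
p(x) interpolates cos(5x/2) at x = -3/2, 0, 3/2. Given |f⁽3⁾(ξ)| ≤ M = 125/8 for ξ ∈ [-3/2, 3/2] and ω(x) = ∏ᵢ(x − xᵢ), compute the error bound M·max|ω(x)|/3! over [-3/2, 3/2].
125*sqrt(3)/64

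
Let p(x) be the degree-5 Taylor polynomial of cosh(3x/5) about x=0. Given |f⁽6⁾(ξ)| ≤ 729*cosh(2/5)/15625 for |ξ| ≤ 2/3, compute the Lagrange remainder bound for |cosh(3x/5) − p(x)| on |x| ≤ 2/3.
4*cosh(2/5)/703125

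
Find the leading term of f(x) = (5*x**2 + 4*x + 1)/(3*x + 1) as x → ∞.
5*x/3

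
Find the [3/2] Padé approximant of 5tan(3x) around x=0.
(-9*x**3 + 15*x)/(1 - 18*x**2/5)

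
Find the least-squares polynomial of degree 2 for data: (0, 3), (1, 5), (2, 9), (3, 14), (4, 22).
107/35 + (69/70)x + (13/14)x²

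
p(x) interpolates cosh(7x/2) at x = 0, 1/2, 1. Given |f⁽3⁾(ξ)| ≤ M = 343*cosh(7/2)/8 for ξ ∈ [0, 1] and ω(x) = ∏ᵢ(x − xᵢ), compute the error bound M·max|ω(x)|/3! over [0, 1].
343*sqrt(3)*cosh(7/2)/1728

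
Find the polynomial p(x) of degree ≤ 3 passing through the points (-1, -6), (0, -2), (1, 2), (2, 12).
x**3 + 3*x - 2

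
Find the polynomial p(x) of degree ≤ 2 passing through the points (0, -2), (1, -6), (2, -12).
-x**2 - 3*x - 2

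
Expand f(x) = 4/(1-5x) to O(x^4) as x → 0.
4 + 20*x + 100*x**2 + 500*x**3 + O(x**4)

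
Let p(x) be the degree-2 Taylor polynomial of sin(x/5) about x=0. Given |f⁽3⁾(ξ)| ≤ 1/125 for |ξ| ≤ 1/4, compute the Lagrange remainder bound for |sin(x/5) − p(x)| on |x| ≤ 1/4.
1/48000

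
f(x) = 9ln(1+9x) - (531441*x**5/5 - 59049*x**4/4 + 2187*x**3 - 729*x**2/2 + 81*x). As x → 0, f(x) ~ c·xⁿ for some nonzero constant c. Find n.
6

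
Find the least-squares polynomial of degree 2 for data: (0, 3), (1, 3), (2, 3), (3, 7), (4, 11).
109/35 + (-10/7)x + (6/7)x²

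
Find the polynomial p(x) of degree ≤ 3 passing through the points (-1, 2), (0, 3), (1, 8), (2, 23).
x**3 + 2*x**2 + 2*x + 3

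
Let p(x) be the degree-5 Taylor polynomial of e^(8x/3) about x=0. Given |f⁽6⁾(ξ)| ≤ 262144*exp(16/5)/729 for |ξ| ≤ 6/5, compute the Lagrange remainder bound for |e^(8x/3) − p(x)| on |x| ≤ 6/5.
1048576*exp(16/5)/703125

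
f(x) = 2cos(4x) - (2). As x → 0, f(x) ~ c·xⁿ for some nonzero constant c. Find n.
2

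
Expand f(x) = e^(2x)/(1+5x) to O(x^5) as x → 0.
1 - 3*x + 17*x**2 - 251*x**3/3 + 419*x**4 + O(x**5)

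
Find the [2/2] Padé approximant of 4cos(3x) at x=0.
(4 - 15*x**2)/(3*x**2/4 + 1)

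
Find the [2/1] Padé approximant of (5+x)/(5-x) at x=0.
(x/5 + 1)/(1 - x/5)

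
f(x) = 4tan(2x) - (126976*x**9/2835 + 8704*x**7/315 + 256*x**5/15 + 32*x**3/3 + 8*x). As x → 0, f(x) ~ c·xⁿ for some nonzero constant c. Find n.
11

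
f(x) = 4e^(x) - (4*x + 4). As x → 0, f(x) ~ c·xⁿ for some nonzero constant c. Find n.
2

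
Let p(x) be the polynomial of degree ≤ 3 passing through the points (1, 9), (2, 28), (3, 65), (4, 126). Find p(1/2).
35/8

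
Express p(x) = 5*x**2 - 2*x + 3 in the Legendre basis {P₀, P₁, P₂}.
(14/3)P₀ + (-2)P₁ + (10/3)P₂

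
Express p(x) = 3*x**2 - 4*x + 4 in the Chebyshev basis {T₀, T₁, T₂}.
(11/2)T₀ + (-4)T₁ + (3/2)T₂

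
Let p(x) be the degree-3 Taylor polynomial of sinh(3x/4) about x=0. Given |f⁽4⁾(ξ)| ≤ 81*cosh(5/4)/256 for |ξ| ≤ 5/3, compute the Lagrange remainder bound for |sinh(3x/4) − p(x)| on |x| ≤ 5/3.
625*cosh(5/4)/6144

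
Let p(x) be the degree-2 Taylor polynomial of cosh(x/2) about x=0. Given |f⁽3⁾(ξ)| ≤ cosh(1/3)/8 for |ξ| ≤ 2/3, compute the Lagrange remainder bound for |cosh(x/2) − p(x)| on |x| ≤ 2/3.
cosh(1/3)/162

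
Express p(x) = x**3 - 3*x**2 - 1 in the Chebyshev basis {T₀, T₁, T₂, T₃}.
(-5/2)T₀ + (3/4)T₁ + (-3/2)T₂ + (1/4)T₃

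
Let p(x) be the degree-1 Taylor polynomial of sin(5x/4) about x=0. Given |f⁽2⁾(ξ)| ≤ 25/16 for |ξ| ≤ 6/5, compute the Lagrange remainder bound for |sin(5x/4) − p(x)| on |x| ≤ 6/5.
9/8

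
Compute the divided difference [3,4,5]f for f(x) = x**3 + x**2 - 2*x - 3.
13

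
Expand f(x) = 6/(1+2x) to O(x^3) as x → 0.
6 - 12*x + 24*x**2 + O(x**3)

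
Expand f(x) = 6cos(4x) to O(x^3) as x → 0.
6 - 48*x**2 + O(x**3)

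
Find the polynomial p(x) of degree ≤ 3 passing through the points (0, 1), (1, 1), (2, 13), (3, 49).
2*x**3 - 2*x + 1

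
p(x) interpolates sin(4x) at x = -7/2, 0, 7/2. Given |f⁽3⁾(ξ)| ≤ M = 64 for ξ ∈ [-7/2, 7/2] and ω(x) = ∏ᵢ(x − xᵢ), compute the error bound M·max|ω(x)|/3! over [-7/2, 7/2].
2744*sqrt(3)/27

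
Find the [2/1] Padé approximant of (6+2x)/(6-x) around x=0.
(x/3 + 1)/(1 - x/6)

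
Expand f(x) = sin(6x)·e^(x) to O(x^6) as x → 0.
6*x + 6*x**2 - 33*x**3 - 35*x**4 + 941*x**5/20 + O(x**6)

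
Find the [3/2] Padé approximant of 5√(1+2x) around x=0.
(5*x**3/4 + 45*x**2/4 + 15*x + 5)/(3*x**2/4 + 2*x + 1)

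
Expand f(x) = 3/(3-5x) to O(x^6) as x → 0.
1 + 5*x/3 + 25*x**2/9 + 125*x**3/27 + 625*x**4/81 + 3125*x**5/243 + O(x**6)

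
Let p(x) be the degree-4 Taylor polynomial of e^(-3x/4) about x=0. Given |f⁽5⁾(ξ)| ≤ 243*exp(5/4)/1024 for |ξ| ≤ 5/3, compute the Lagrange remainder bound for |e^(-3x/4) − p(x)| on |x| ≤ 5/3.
625*exp(5/4)/24576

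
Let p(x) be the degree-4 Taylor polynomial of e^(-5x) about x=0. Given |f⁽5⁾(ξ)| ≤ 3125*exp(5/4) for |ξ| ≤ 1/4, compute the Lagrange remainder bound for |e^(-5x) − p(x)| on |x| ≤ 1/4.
625*exp(5/4)/24576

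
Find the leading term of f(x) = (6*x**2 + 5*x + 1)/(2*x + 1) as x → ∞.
3*x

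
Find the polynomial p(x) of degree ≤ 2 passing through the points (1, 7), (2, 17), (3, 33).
3*x**2 + x + 3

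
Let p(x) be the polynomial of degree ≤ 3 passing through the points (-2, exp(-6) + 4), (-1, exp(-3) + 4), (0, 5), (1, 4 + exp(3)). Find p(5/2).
5*(-25*exp(6) - 7 + 27*exp(3) + 21*exp(9))*exp(-6)/16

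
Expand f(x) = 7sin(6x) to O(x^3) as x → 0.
42*x + O(x**3)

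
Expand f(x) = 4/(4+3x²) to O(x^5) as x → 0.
1 - 3*x**2/4 + 9*x**4/16 + O(x**5)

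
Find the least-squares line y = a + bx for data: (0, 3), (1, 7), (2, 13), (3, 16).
a = 3, b = 9/2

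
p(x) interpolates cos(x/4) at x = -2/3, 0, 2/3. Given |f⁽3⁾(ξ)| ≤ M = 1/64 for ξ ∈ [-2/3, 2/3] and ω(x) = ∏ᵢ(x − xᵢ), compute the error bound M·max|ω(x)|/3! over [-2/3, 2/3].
sqrt(3)/5832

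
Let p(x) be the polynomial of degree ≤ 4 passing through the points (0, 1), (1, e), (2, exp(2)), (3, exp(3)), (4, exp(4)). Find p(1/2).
-35*exp(2)/64 - 5*exp(4)/128 + 35/128 + 35*e/32 + 7*exp(3)/32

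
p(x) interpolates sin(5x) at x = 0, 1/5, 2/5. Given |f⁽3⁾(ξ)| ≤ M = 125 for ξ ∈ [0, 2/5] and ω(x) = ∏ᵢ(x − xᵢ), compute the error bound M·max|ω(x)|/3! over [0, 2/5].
sqrt(3)/27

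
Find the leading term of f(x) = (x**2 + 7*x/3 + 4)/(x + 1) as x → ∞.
x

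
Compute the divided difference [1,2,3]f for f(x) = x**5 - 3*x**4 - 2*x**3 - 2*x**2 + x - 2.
1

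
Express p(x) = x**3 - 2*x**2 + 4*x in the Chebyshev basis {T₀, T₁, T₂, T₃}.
-T₀ + (19/4)T₁ - T₂ + (1/4)T₃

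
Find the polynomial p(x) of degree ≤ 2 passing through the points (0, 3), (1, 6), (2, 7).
-x**2 + 4*x + 3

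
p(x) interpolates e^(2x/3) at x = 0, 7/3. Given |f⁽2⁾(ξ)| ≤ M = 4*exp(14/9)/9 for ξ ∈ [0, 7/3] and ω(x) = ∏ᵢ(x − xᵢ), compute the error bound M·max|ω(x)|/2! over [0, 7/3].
49*exp(14/9)/162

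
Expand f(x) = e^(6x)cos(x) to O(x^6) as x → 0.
1 + 6*x + 35*x**2/2 + 33*x**3 + 1081*x**4/24 + 941*x**5/20 + O(x**6)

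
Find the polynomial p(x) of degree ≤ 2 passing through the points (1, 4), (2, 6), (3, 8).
2*x + 2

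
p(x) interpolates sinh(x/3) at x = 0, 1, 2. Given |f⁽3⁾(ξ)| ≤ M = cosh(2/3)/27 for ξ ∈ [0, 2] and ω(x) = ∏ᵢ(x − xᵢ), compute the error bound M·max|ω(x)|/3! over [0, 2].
sqrt(3)*cosh(2/3)/729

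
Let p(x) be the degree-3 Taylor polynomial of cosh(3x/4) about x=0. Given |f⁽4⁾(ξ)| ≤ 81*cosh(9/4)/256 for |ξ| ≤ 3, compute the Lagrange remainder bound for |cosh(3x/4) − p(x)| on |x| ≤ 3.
2187*cosh(9/4)/2048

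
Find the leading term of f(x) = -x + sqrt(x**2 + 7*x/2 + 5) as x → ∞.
7/4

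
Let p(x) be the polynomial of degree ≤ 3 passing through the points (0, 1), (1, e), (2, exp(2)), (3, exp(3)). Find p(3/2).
-exp(3)/16 - 1/16 + 9*e/16 + 9*exp(2)/16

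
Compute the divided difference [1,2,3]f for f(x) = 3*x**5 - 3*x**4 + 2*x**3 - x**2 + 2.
206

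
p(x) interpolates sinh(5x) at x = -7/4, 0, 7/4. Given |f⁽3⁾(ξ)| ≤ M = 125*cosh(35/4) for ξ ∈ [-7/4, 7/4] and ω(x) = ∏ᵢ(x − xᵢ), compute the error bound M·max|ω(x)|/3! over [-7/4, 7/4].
42875*sqrt(3)*cosh(35/4)/1728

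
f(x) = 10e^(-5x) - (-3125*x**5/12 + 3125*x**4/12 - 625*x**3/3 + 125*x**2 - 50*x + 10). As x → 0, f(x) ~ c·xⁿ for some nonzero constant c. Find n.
6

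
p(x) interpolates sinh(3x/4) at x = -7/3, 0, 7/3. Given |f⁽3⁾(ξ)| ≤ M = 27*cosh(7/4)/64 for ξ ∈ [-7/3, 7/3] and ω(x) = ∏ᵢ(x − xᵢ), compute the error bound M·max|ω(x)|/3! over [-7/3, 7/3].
343*sqrt(3)*cosh(7/4)/1728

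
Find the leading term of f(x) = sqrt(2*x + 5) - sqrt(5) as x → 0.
sqrt(5)*x/5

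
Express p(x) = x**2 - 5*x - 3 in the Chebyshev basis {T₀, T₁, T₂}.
(-5/2)T₀ + (-5)T₁ + (1/2)T₂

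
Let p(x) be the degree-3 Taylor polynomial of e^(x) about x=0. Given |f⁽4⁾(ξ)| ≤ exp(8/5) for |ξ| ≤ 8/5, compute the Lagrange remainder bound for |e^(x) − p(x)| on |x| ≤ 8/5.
512*exp(8/5)/1875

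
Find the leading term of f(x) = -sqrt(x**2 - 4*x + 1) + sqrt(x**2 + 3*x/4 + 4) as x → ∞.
19/8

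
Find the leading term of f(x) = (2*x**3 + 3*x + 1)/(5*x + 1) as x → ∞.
2*x**2/5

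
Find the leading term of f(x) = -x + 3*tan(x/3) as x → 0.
x**3/27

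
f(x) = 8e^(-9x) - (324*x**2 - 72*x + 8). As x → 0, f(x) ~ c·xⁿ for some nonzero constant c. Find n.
3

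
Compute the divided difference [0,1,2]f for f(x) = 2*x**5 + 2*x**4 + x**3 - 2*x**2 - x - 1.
45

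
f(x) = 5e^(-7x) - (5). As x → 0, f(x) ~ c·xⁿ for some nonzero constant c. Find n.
1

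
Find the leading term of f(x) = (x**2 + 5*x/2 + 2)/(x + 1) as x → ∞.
x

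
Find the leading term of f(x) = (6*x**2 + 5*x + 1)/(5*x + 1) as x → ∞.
6*x/5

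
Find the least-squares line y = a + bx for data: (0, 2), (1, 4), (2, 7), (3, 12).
a = 13/10, b = 33/10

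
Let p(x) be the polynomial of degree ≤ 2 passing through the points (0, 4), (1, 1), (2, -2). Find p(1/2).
5/2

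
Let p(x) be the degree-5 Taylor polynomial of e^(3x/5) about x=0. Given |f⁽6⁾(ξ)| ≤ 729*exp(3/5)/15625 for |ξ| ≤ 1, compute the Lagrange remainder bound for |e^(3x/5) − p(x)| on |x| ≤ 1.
81*exp(3/5)/1250000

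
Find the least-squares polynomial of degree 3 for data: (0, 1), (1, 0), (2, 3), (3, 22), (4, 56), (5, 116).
143/126 + (-2237/756)x + (29/126)x² + (107/108)x³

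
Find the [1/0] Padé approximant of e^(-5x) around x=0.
1 - 5*x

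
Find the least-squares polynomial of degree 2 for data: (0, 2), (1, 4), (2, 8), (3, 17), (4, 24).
61/35 + (99/70)x + (15/14)x²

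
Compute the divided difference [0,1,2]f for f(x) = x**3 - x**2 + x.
2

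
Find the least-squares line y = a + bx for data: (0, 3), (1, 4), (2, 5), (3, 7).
a = 14/5, b = 13/10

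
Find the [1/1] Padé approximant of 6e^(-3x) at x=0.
(6 - 9*x)/(3*x/2 + 1)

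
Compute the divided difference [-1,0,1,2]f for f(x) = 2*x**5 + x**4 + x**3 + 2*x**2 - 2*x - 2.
13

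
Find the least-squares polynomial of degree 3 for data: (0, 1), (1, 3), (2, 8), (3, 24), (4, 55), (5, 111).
61/63 + (1025/378)x + (-113/63)x² + (61/54)x³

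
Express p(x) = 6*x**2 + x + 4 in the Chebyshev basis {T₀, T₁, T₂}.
(7)T₀ + T₁ + (3)T₂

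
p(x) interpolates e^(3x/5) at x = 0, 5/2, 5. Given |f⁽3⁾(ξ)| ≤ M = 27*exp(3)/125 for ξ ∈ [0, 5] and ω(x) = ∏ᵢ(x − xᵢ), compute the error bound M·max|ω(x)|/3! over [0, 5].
sqrt(3)*exp(3)/8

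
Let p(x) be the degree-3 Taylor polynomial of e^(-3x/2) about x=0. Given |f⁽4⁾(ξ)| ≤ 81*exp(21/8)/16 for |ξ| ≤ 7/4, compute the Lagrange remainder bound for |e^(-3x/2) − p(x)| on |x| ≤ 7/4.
64827*exp(21/8)/32768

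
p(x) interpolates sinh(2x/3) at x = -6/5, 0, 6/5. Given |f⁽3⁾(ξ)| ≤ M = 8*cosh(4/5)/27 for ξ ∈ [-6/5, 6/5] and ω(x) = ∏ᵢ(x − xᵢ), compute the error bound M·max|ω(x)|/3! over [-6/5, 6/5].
64*sqrt(3)*cosh(4/5)/3375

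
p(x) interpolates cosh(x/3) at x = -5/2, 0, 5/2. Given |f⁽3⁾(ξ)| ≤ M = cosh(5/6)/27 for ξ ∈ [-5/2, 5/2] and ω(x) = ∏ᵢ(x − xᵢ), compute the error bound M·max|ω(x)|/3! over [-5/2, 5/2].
125*sqrt(3)*cosh(5/6)/5832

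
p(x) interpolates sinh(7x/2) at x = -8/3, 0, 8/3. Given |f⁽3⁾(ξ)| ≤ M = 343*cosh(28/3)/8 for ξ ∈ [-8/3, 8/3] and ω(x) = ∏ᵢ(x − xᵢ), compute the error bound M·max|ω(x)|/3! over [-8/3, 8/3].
21952*sqrt(3)*cosh(28/3)/729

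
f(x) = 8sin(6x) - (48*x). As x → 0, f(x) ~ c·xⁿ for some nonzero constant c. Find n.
3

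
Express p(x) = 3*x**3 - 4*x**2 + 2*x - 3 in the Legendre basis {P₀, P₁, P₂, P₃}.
(-13/3)P₀ + (19/5)P₁ + (-8/3)P₂ + (6/5)P₃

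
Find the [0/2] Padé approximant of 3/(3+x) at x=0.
1/(x/3 + 1)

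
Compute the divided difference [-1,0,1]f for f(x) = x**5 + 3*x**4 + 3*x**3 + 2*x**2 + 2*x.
5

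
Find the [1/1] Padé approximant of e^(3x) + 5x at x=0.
(119*x/16 + 1)/(1 - 9*x/16)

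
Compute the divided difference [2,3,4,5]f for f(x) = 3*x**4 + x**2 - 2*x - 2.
42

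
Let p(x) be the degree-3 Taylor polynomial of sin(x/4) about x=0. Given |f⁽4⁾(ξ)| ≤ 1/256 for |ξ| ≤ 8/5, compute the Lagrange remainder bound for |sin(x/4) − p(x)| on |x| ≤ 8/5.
2/1875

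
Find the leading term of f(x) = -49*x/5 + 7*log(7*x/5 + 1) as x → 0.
-343*x**2/50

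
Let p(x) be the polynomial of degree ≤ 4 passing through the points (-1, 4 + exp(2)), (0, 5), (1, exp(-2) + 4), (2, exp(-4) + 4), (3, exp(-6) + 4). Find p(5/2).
5*(-14*exp(4) + 7 + 28*exp(2) + (108 - exp(2))*exp(6))*exp(-6)/128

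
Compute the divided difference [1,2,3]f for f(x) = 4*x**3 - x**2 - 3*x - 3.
23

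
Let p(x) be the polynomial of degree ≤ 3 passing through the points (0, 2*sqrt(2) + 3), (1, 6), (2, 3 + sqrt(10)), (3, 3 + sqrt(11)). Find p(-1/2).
-57/16 - 5*sqrt(11)/16 + 21*sqrt(10)/16 + 35*sqrt(2)/8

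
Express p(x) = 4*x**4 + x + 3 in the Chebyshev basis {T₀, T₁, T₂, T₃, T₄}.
(9/2)T₀ + T₁ + (2)T₂ + (1/2)T₄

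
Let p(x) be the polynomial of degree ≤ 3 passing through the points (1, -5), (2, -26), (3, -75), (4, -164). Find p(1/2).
-5/4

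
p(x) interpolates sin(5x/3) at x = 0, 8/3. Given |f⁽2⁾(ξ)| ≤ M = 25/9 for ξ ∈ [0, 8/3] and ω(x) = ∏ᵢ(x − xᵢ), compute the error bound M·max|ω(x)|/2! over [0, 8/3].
200/81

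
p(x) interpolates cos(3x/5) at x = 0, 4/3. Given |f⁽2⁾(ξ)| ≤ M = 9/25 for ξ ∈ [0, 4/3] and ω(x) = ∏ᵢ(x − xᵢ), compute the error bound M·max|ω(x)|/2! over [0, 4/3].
2/25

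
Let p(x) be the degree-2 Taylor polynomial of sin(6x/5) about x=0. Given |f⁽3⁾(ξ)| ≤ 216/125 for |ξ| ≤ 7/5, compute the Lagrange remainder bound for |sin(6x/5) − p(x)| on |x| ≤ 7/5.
12348/15625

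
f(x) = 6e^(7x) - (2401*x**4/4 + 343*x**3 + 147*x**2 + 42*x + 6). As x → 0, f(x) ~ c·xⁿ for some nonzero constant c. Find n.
5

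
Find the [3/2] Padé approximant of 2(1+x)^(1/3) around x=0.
(14*x**3/405 + 14*x**2/15 + 14*x/5 + 2)/(2*x**2/9 + 16*x/15 + 1)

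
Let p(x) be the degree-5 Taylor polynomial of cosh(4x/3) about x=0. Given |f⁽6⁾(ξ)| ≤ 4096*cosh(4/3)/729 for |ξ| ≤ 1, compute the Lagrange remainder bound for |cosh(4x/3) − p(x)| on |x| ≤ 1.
256*cosh(4/3)/32805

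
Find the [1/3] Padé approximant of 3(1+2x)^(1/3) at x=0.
(5*x + 3)/(8*x**3/81 - 2*x**2/9 + x + 1)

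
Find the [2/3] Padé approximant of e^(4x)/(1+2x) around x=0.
(8*x**2/5 + 2*x + 1)/(32*x**3/15 - 12*x**2/5 + 1)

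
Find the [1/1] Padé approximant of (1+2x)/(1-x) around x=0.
(2*x + 1)/(1 - x)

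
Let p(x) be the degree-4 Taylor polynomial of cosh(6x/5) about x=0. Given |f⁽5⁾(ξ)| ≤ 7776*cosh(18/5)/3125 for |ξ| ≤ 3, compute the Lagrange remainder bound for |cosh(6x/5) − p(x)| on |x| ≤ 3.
78732*cosh(18/5)/15625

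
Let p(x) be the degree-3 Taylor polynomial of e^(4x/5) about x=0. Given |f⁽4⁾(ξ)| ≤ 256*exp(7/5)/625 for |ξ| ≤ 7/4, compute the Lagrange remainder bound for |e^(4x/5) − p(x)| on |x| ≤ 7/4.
2401*exp(7/5)/15000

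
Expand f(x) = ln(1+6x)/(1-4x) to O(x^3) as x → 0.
6*x + 6*x**2 + O(x**3)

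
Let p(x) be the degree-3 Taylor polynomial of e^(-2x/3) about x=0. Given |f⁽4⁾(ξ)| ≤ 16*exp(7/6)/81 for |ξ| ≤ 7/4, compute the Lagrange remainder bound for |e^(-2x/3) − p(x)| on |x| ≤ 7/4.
2401*exp(7/6)/31104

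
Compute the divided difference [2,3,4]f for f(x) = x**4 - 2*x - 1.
55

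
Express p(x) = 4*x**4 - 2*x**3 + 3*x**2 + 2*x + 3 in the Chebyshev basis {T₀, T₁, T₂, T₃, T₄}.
(6)T₀ + (1/2)T₁ + (7/2)T₂ + (-1/2)T₃ + (1/2)T₄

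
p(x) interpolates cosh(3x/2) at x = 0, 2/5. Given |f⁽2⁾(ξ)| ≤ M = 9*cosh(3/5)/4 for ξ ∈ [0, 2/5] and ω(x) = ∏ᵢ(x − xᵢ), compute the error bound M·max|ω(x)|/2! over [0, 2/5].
9*cosh(3/5)/200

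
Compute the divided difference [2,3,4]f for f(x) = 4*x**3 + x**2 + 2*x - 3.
37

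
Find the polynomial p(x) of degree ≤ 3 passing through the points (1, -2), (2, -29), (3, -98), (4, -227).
-3*x**3 - 3*x**2 + 3*x + 1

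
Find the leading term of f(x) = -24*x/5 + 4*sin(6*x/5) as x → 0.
-144*x**3/125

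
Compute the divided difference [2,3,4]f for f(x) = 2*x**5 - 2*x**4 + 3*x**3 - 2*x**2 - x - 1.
485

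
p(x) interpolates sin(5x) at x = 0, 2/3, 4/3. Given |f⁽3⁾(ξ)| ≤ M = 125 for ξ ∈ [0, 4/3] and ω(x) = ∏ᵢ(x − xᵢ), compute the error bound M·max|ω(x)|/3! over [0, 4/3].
1000*sqrt(3)/729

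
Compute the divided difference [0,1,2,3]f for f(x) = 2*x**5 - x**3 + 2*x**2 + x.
49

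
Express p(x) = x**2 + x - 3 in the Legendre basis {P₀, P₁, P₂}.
(-8/3)P₀ + P₁ + (2/3)P₂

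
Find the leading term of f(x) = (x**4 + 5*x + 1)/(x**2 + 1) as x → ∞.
x**2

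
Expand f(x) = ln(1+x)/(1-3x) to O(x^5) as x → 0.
x + 5*x**2/2 + 47*x**3/6 + 93*x**4/4 + O(x**5)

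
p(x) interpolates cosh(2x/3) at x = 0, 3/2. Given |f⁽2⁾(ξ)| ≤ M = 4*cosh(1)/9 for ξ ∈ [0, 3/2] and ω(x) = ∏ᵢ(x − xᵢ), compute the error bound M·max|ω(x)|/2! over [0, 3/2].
cosh(1)/8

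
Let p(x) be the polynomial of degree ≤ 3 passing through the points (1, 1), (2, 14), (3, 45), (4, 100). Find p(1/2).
-5/8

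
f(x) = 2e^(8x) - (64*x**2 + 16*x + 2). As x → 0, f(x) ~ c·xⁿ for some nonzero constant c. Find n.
3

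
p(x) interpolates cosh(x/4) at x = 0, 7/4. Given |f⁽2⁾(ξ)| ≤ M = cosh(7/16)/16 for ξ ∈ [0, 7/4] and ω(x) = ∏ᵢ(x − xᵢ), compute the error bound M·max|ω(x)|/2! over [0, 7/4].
49*cosh(7/16)/2048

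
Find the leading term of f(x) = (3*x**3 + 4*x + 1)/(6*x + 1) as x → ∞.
x**2/2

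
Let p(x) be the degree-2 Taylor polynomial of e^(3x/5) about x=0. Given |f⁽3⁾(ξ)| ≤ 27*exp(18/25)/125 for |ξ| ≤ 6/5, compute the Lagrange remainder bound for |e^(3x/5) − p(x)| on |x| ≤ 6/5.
972*exp(18/25)/15625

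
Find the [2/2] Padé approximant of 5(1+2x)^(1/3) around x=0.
(140*x**2/27 + 35*x/3 + 5)/(10*x**2/27 + 5*x/3 + 1)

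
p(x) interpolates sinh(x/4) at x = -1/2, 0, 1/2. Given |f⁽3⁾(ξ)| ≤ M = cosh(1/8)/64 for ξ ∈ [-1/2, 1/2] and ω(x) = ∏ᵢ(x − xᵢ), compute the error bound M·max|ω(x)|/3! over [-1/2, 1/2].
sqrt(3)*cosh(1/8)/13824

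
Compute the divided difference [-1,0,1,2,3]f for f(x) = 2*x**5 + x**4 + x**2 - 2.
11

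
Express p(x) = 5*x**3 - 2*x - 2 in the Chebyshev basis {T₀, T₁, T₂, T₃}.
(-2)T₀ + (7/4)T₁ + (5/4)T₃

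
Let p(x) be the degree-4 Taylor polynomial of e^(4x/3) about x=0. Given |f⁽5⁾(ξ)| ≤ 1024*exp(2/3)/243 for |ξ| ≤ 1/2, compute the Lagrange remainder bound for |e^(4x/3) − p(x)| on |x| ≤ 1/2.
4*exp(2/3)/3645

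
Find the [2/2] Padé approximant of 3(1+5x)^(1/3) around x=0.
(175*x**2/9 + 35*x/2 + 3)/(125*x**2/54 + 25*x/6 + 1)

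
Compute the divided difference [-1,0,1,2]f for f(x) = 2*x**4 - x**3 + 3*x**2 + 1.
3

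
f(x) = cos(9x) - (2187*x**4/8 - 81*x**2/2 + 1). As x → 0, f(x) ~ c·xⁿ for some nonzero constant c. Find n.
6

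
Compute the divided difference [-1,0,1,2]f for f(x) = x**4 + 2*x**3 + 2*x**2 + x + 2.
4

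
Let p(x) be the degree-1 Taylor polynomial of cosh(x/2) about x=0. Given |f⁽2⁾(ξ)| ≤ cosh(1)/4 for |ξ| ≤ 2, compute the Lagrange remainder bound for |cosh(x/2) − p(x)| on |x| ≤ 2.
cosh(1)/2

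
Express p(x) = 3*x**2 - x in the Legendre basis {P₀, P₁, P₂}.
P₀ - P₁ + (2)P₂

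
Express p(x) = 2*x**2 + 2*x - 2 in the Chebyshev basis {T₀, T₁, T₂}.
-T₀ + (2)T₁ + T₂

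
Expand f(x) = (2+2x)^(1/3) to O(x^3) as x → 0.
2**(1/3) + 2**(1/3)*x/3 - 2**(1/3)*x**2/9 + O(x**3)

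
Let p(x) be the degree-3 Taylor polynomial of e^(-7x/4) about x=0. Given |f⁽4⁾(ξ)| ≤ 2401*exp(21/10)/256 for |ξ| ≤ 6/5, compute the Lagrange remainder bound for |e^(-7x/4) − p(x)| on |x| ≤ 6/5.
64827*exp(21/10)/80000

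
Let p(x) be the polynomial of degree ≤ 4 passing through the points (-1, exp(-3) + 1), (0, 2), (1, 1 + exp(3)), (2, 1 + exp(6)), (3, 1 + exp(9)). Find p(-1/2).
((-5*exp(9) - 70*exp(3) + 268 + 28*exp(6))*exp(3) + 35)*exp(-3)/128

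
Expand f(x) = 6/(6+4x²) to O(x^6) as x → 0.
1 - 2*x**2/3 + 4*x**4/9 + O(x**6)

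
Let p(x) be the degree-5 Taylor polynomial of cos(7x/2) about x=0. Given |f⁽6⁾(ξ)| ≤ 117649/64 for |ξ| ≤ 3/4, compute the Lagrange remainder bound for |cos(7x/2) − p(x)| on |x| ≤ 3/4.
9529569/20971520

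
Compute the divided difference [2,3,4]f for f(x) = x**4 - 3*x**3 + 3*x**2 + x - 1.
31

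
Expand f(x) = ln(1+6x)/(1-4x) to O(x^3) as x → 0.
6*x + 6*x**2 + O(x**3)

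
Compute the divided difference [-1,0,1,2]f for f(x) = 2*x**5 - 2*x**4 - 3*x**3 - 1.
3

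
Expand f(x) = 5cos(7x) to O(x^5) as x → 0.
5 - 245*x**2/2 + 12005*x**4/24 + O(x**5)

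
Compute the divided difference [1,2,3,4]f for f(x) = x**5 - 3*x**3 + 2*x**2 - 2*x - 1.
62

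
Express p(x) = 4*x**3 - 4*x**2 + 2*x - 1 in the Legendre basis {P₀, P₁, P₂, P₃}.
(-7/3)P₀ + (22/5)P₁ + (-8/3)P₂ + (8/5)P₃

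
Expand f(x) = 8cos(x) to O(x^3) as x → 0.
8 - 4*x**2 + O(x**3)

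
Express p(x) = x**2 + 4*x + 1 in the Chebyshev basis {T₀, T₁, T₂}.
(3/2)T₀ + (4)T₁ + (1/2)T₂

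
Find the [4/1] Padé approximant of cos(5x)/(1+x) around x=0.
(625*x**4/24 - 25*x**2/2 + 1)/(x + 1)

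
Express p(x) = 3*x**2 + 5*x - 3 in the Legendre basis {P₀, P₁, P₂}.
(-2)P₀ + (5)P₁ + (2)P₂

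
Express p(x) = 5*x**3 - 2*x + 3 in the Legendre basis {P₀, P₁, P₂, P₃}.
(3)P₀ + P₁ + (2)P₃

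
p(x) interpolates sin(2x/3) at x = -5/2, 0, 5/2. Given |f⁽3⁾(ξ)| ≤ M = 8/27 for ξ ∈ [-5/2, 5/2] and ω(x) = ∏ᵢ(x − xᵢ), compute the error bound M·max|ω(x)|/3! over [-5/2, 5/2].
125*sqrt(3)/729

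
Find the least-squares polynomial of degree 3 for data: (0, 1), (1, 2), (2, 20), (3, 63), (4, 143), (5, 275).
47/63 + (-265/189)x + (53/36)x² + (211/108)x³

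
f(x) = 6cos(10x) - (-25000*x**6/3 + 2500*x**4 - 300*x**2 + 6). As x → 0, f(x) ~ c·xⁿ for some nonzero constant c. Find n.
8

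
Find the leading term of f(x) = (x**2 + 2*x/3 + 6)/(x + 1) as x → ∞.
x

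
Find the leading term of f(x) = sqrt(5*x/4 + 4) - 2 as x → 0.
5*x/16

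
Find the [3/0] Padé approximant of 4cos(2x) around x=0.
4 - 8*x**2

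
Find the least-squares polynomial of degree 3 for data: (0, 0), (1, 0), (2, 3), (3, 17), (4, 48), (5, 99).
11/63 + (-395/378)x + (-151/252)x² + (103/108)x³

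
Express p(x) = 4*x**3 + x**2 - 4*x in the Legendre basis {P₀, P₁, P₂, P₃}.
(1/3)P₀ + (-8/5)P₁ + (2/3)P₂ + (8/5)P₃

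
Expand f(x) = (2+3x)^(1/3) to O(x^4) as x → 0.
2**(1/3) + 2**(1/3)*x/2 - 2**(1/3)*x**2/4 + 5*2**(1/3)*x**3/24 + O(x**4)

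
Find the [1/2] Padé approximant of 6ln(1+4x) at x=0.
24*x/(-4*x**2/3 + 2*x + 1)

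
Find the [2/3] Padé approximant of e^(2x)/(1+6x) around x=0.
(157*x**2/455 + 92*x/91 + 1)/(2644*x**3/1365 - 2553*x**2/455 + 456*x/91 + 1)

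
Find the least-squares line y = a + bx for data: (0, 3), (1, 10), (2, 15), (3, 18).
a = 4, b = 5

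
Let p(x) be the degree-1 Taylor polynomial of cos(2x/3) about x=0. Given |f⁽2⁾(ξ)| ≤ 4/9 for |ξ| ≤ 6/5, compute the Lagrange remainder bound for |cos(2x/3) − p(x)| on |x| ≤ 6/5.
8/25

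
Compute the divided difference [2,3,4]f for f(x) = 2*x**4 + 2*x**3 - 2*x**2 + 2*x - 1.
126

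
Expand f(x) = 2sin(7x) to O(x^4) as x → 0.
14*x - 343*x**3/3 + O(x**4)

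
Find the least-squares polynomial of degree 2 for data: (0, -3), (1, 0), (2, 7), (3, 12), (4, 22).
-108/35 + (97/35)x + (6/7)x²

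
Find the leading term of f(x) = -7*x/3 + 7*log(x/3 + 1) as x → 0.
-7*x**2/18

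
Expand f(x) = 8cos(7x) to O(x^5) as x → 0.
8 - 196*x**2 + 2401*x**4/3 + O(x**5)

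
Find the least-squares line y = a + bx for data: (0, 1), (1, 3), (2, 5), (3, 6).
a = 6/5, b = 17/10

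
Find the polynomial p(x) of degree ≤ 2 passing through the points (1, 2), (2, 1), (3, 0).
3 - x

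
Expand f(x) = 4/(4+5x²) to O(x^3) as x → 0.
1 - 5*x**2/4 + O(x**3)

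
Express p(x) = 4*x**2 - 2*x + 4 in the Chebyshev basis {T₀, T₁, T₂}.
(6)T₀ + (-2)T₁ + (2)T₂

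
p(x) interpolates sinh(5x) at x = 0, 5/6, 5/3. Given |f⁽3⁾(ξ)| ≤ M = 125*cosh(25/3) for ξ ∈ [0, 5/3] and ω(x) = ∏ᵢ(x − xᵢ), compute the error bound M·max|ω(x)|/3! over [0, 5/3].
15625*sqrt(3)*cosh(25/3)/5832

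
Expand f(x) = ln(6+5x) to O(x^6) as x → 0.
log(6) + 5*x/6 - 25*x**2/72 + 125*x**3/648 - 625*x**4/5184 + 625*x**5/7776 + O(x**6)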